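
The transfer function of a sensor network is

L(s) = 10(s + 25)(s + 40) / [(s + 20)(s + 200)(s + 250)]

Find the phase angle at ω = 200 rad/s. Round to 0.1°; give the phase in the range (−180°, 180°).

-6.4°

At s = jω = j200:
zero (s+25): 25 + j200 → |·| = √(25²+200²) = √40625 ≈ 201.56, ∠ = arctan(200/25) ≈ 82.87°
zero (s+40): 40 + j200 → |·| = √(40²+200²) = √41600 ≈ 203.96, ∠ = arctan(200/40) ≈ 78.69°
pole (s+20): 20 + j200 → |·| = √(20²+200²) = √40400 ≈ 201, ∠ = arctan(200/20) ≈ 84.29°
pole (s+200): 200 + j200 → |·| = √(200²+200²) = √80000 ≈ 282.84, ∠ = arctan(200/200) ≈ 45.00°
pole (s+250): 250 + j200 → |·| = √(250²+200²) = √102500 ≈ 320.16, ∠ = arctan(200/250) ≈ 38.66°
∠L = 161.56° − 167.95° = -6.39°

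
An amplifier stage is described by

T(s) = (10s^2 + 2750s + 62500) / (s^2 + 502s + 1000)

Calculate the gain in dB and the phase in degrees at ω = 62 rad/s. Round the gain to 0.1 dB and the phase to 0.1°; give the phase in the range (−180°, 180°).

Substitute s = j62:
Numerator: 10(j62)^2 + 2750(j62) + 62500 = 24060 + j170500
Denominator: (j62)^2 + 502(j62) + 1000 = -2844 + j31124
|N| = √(24060² + 170500²) ≈ 1.7219e+05, ∠N ≈ 81.97°
|D| = √(2844² + 31124²) ≈ 31254, ∠D ≈ 95.22°
|T| = 1.7219e+05 / 31254 ≈ 5.5094
Gain = 20 log₁₀(5.5094) ≈ 14.82 dB
∠T = 81.97° − 95.22° = -13.25°

14.8 dB, -13.3°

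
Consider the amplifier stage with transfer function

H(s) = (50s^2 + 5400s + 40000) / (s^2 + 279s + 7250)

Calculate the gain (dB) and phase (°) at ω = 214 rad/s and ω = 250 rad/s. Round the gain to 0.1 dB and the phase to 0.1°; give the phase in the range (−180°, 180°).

Substitute s = j214:
Numerator: 50(j214)^2 + 5400(j214) + 40000 = -2249800 + j1155600
Denominator: (j214)^2 + 279(j214) + 7250 = -38546 + j59706
|N| = √(2249800² + 1155600²) ≈ 2.5292e+06, ∠N ≈ 152.81°
|D| = √(38546² + 59706²) ≈ 71068, ∠D ≈ 122.85°
|H| = 2.5292e+06 / 71068 ≈ 35.588
Gain = 20 log₁₀(35.588) ≈ 31.03 dB
∠H = 152.81° − 122.85° = 29.96°

Substitute s = j250:
Numerator: 50(j250)^2 + 5400(j250) + 40000 = -3085000 + j1350000
Denominator: (j250)^2 + 279(j250) + 7250 = -55250 + j69750
|N| = √(3085000² + 1350000²) ≈ 3.3675e+06, ∠N ≈ 156.37°
|D| = √(55250² + 69750²) ≈ 88981, ∠D ≈ 128.38°
|H| = 3.3675e+06 / 88981 ≈ 37.845
Gain = 20 log₁₀(37.845) ≈ 31.56 dB
∠H = 156.37° − 128.38° = 27.99°

ω = 214: 31.0 dB, 30.0°; ω = 250: 31.6 dB, 28.0°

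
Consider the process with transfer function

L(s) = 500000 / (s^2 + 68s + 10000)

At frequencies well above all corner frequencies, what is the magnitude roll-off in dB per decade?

Each pole contributes −20 dB/decade at high frequency; each zero contributes +20 dB/decade.
Net: 0 zero(s) − 2 pole(s) → -40 dB/decade.

-40 dB/decade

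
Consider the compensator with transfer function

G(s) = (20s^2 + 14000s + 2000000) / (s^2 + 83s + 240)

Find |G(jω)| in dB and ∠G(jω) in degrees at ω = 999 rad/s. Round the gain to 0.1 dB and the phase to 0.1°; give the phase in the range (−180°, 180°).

Substitute s = j999:
Numerator: 20(j999)^2 + 14000(j999) + 2000000 = -17960020 + j13986000
Denominator: (j999)^2 + 83(j999) + 240 = -997761 + j82917
|N| = √(17960020² + 13986000²) ≈ 2.2763e+07, ∠N ≈ 142.09°
|D| = √(997761² + 82917²) ≈ 1.0012e+06, ∠D ≈ 175.25°
|G| = 2.2763e+07 / 1.0012e+06 ≈ 22.736
Gain = 20 log₁₀(22.736) ≈ 27.13 dB
∠G = 142.09° − 175.25° = -33.16°

27.1 dB, -33.2°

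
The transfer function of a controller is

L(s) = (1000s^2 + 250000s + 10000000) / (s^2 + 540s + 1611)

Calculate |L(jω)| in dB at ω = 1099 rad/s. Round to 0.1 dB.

59.2 dB

Substitute s = j1099:
Numerator: 1000(j1099)^2 + 250000(j1099) + 10000000 = -1197801000 + j274750000
Denominator: (j1099)^2 + 540(j1099) + 1611 = -1206190 + j593460
|N| = √(1197801000² + 274750000²) ≈ 1.2289e+09, ∠N ≈ 167.08°
|D| = √(1206190² + 593460²) ≈ 1.3443e+06, ∠D ≈ 153.80°
|L| = 1.2289e+09 / 1.3443e+06 ≈ 914.16
Gain = 20 log₁₀(914.16) ≈ 59.22 dB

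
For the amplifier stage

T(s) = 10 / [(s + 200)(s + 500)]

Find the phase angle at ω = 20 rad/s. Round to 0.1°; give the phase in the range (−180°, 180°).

At s = jω = j20:
pole (s+200): 200 + j20 → |·| = √(200²+20²) = √40400 ≈ 201, ∠ = arctan(20/200) ≈ 5.71°
pole (s+500): 500 + j20 → |·| = √(500²+20²) = √250400 ≈ 500.4, ∠ = arctan(20/500) ≈ 2.29°
∠T = 0.00° − 8.00° = -8.00°

-8.0°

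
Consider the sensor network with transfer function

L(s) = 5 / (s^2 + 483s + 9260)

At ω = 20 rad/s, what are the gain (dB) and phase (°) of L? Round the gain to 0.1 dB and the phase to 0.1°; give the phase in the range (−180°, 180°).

-68.4 dB, -47.5°

Substitute s = j20:
Numerator: 5 = 5 + j0
Denominator: (j20)^2 + 483(j20) + 9260 = 8860 + j9660
|N| = √(5² + 0²) ≈ 5, ∠N ≈ 0.00°
|D| = √(8860² + 9660²) ≈ 13108, ∠D ≈ 47.47°
|L| = 5 / 13108 ≈ 0.00038145
Gain = 20 log₁₀(0.00038145) ≈ -68.37 dB
∠L = 0.00° − 47.47° = -47.47°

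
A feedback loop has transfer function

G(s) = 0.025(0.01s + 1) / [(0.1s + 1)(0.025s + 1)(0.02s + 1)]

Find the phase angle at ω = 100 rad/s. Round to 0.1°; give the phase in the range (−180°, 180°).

At ω = 100 rad/s:
zero (1 + j100·0.01) = 1 + j1 → |·| ≈ 1.4142, ∠ ≈ 45.00°
pole (1 + j100·0.1) = 1 + j10 → |·| ≈ 10.05, ∠ ≈ 84.29°
pole (1 + j100·0.025) = 1 + j2.5 → |·| ≈ 2.6926, ∠ ≈ 68.20°
pole (1 + j100·0.02) = 1 + j2 → |·| ≈ 2.2361, ∠ ≈ 63.43°
∠G = (45.00°) − (84.29° + 68.20° + 63.43°) = -170.92°

-170.9°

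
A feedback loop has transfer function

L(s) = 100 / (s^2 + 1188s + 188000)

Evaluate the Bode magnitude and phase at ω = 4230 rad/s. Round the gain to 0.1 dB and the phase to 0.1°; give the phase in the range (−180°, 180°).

-105.3 dB, -164.2°

Substitute s = j4230:
Numerator: 100 = 100 + j0
Denominator: (j4230)^2 + 1188(j4230) + 188000 = -17704900 + j5025240
|N| = √(100² + 0²) ≈ 100, ∠N ≈ 0.00°
|D| = √(17704900² + 5025240²) ≈ 1.8404e+07, ∠D ≈ 164.15°
|L| = 100 / 1.8404e+07 ≈ 5.4336e-06
Gain = 20 log₁₀(5.4336e-06) ≈ -105.30 dB
∠L = 0.00° − 164.15° = -164.15°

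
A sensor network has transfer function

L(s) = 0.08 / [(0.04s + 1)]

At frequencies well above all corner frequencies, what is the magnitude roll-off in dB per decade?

-20 dB/decade

Each pole contributes −20 dB/decade at high frequency; each zero contributes +20 dB/decade.
Net: 0 zero(s) − 1 pole(s) → -20 dB/decade.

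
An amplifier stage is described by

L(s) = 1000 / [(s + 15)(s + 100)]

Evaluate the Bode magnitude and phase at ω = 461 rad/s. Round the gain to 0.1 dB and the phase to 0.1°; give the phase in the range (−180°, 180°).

-46.8 dB, -165.9°

At s = jω = j461:
pole (s+15): 15 + j461 → |·| = √(15²+461²) = √212746 ≈ 461.24, ∠ = arctan(461/15) ≈ 88.14°
pole (s+100): 100 + j461 → |·| = √(100²+461²) = √222521 ≈ 471.72, ∠ = arctan(461/100) ≈ 77.76°
|L| = 1000 / 2.1758e+05 ≈ 0.004596
Gain = 20 log₁₀(0.004596) ≈ -46.75 dB
∠L = 0.00° − 165.90° = -165.90°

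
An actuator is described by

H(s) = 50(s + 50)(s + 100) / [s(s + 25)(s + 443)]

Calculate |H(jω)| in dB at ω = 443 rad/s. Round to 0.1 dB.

At s = jω = j443:
zero (s+50): 50 + j443 → |·| = √(50²+443²) = √198749 ≈ 445.81, ∠ = arctan(443/50) ≈ 83.56°
zero (s+100): 100 + j443 → |·| = √(100²+443²) = √206249 ≈ 454.15, ∠ = arctan(443/100) ≈ 77.28°
pole (s+25): 25 + j443 → |·| = √(25²+443²) = √196874 ≈ 443.7, ∠ = arctan(443/25) ≈ 86.77°
pole (s+443): 443 + j443 → |·| = √(443²+443²) = √392498 ≈ 626.5, ∠ = arctan(443/443) ≈ 45.00°
pole at origin: |s| = 443, ∠ = 90.00° (in denominator)
|H| = 50 · 2.0246e+05 / 1.2314e+08 ≈ 0.082207
Gain = 20 log₁₀(0.082207) ≈ -21.70 dB

-21.7 dB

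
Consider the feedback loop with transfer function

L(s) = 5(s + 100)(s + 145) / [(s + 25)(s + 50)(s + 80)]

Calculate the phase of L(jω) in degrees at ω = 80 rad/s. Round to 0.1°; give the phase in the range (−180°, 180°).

-108.1°

At s = jω = j80:
zero (s+100): 100 + j80 → |·| = √(100²+80²) = √16400 ≈ 128.06, ∠ = arctan(80/100) ≈ 38.66°
zero (s+145): 145 + j80 → |·| = √(145²+80²) = √27425 ≈ 165.6, ∠ = arctan(80/145) ≈ 28.89°
pole (s+25): 25 + j80 → |·| = √(25²+80²) = √7025 ≈ 83.815, ∠ = arctan(80/25) ≈ 72.65°
pole (s+50): 50 + j80 → |·| = √(50²+80²) = √8900 ≈ 94.34, ∠ = arctan(80/50) ≈ 57.99°
pole (s+80): 80 + j80 → |·| = √(80²+80²) = √12800 ≈ 113.14, ∠ = arctan(80/80) ≈ 45.00°
∠L = 67.55° − 175.64° = -108.09°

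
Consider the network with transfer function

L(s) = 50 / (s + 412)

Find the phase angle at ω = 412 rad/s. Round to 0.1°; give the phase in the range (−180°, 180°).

-45.0°

Substitute s = j412:
Numerator: 50 = 50 + j0
Denominator: (j412) + 412 = 412 + j412
|N| = √(50² + 0²) ≈ 50, ∠N ≈ 0.00°
|D| = √(412² + 412²) ≈ 582.66, ∠D ≈ 45.00°
∠L = 0.00° − 45.00° = -45.00°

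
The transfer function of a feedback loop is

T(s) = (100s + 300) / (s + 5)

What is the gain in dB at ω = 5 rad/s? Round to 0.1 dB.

38.3 dB

Substitute s = j5:
Numerator: 100(j5) + 300 = 300 + j500
Denominator: (j5) + 5 = 5 + j5
|N| = √(300² + 500²) ≈ 583.1, ∠N ≈ 59.04°
|D| = √(5² + 5²) ≈ 7.0711, ∠D ≈ 45.00°
|T| = 583.1 / 7.0711 ≈ 82.462
Gain = 20 log₁₀(82.462) ≈ 38.33 dB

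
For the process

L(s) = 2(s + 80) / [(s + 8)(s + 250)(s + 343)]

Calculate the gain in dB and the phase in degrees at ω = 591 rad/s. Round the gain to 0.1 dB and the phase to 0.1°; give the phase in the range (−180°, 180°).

At s = jω = j591:
zero (s+80): 80 + j591 → |·| = √(80²+591²) = √355681 ≈ 596.39, ∠ = arctan(591/80) ≈ 82.29°
pole (s+8): 8 + j591 → |·| = √(8²+591²) = √349345 ≈ 591.05, ∠ = arctan(591/8) ≈ 89.22°
pole (s+250): 250 + j591 → |·| = √(250²+591²) = √411781 ≈ 641.7, ∠ = arctan(591/250) ≈ 67.07°
pole (s+343): 343 + j591 → |·| = √(343²+591²) = √466930 ≈ 683.32, ∠ = arctan(591/343) ≈ 59.87°
|L| = 2 · 596.39 / 2.5917e+08 ≈ 4.6023e-06
Gain = 20 log₁₀(4.6023e-06) ≈ -106.74 dB
∠L = 82.29° − 216.16° = -133.87°

-106.7 dB, -133.9°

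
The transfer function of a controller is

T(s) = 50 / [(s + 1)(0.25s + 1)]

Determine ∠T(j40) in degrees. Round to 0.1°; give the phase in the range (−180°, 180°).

At ω = 40 rad/s:
pole (1 + j40·1) = 1 + j40 → |·| ≈ 40.012, ∠ ≈ 88.57°
pole (1 + j40·0.25) = 1 + j10 → |·| ≈ 10.05, ∠ ≈ 84.29°
∠T = (0°) − (88.57° + 84.29°) = -172.86°

-172.9°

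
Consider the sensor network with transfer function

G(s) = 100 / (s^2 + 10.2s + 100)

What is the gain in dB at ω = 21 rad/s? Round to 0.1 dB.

At s = jω = j21:
quadratic: (j21)² + 10.2·j21 + 100 = -341 + j214.2 → |·| ≈ 402.69, ∠ ≈ 147.86°
|G| = 100 / 402.69 ≈ 0.24833
Gain = 20 log₁₀(0.24833) ≈ -12.10 dB

-12.1 dB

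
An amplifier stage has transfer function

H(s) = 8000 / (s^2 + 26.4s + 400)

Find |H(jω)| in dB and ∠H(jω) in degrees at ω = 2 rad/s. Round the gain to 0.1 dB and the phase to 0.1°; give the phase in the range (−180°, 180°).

At s = jω = j2:
quadratic: (j2)² + 26.4·j2 + 400 = 396 + j52.8 → |·| ≈ 399.5, ∠ ≈ 7.59°
|H| = 8000 / 399.5 ≈ 20.025
Gain = 20 log₁₀(20.025) ≈ 26.03 dB
∠H = 0.00° − 7.59° = -7.59°

26.0 dB, -7.6°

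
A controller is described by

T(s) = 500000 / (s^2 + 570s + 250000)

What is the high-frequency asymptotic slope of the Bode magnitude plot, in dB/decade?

-40 dB/decade

Each pole contributes −20 dB/decade at high frequency; each zero contributes +20 dB/decade.
Net: 0 zero(s) − 2 pole(s) → -40 dB/decade.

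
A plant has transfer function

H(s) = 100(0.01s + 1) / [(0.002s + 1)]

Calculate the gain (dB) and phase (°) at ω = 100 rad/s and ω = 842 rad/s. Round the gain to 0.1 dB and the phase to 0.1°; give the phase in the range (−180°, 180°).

ω = 100: 42.8 dB, 33.7°; ω = 842: 52.7 dB, 23.9°

At ω = 100 rad/s:
zero (1 + j100·0.01) = 1 + j1 → |·| ≈ 1.4142, ∠ ≈ 45.00°
pole (1 + j100·0.002) = 1 + j0.2 → |·| ≈ 1.0198, ∠ ≈ 11.31°
|H| = 100 · 1.4142 / (1.0198) ≈ 138.67
Gain = 20 log₁₀(138.67) ≈ 42.84 dB
∠H = (45.00°) − (11.31°) = 33.69°

At ω = 842 rad/s:
zero (1 + j842·0.01) = 1 + j8.42 → |·| ≈ 8.4792, ∠ ≈ 83.23°
pole (1 + j842·0.002) = 1 + j1.684 → |·| ≈ 1.9585, ∠ ≈ 59.30°
|H| = 100 · 8.4792 / (1.9585) ≈ 432.94
Gain = 20 log₁₀(432.94) ≈ 52.73 dB
∠H = (83.23°) − (59.30°) = 23.93°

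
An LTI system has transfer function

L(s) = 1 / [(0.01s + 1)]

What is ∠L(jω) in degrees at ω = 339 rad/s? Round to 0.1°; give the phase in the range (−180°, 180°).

At ω = 339 rad/s:
pole (1 + j339·0.01) = 1 + j3.39 → |·| ≈ 3.5344, ∠ ≈ 73.56°
∠L = (0°) − (73.56°) = -73.56°

-73.6°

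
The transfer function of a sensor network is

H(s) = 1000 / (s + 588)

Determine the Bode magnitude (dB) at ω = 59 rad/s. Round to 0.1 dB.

At s = jω = j59:
pole (s+588): 588 + j59 → |·| = √(588²+59²) = √349225 ≈ 590.95, ∠ = arctan(59/588) ≈ 5.73°
|H| = 1000 / 590.95 ≈ 1.6922
Gain = 20 log₁₀(1.6922) ≈ 4.57 dB

4.6 dB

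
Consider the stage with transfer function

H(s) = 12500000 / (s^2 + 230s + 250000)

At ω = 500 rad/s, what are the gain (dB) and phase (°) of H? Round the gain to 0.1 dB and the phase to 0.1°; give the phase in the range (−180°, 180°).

40.7 dB, -90.0°

At s = jω = j500:
quadratic: (j500)² + 230·j500 + 250000 = 0 + j115000 → |·| ≈ 1.15e+05, ∠ ≈ 90.00°
|H| = 12500000 / 1.15e+05 ≈ 108.7
Gain = 20 log₁₀(108.7) ≈ 40.72 dB
∠H = 0.00° − 90.00° = -90.00°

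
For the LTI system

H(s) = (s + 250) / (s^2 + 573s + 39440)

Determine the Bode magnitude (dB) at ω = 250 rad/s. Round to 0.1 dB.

Substitute s = j250:
Numerator: (j250) + 250 = 250 + j250
Denominator: (j250)^2 + 573(j250) + 39440 = -23060 + j143250
|N| = √(250² + 250²) ≈ 353.55, ∠N ≈ 45.00°
|D| = √(23060² + 143250²) ≈ 1.4509e+05, ∠D ≈ 99.14°
|H| = 353.55 / 1.4509e+05 ≈ 0.0024368
Gain = 20 log₁₀(0.0024368) ≈ -52.26 dB

-52.3 dB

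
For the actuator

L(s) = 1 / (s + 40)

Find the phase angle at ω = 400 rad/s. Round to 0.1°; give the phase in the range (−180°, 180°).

-84.3°

Substitute s = j400:
Numerator: 1 = 1 + j0
Denominator: (j400) + 40 = 40 + j400
|N| = √(1² + 0²) ≈ 1, ∠N ≈ 0.00°
|D| = √(40² + 400²) ≈ 402, ∠D ≈ 84.29°
∠L = 0.00° − 84.29° = -84.29°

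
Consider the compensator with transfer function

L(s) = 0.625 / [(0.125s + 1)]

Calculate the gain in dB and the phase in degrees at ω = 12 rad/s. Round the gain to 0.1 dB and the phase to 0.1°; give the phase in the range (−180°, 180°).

-9.2 dB, -56.3°

At ω = 12 rad/s:
pole (1 + j12·0.125) = 1 + j1.5 → |·| ≈ 1.8028, ∠ ≈ 56.31°
|L| = 0.625 · 1 / (1.8028) ≈ 0.34668
Gain = 20 log₁₀(0.34668) ≈ -9.20 dB
∠L = (0°) − (56.31°) = -56.31°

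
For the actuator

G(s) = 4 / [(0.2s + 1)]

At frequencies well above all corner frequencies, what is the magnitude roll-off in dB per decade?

Each pole contributes −20 dB/decade at high frequency; each zero contributes +20 dB/decade.
Net: 0 zero(s) − 1 pole(s) → -20 dB/decade.

-20 dB/decade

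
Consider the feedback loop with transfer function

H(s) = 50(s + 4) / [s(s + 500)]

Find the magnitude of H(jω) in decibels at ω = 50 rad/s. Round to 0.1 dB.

-20.0 dB

At s = jω = j50:
zero (s+4): 4 + j50 → |·| = √(4²+50²) = √2516 ≈ 50.16, ∠ = arctan(50/4) ≈ 85.43°
pole (s+500): 500 + j50 → |·| = √(500²+50²) = √252500 ≈ 502.49, ∠ = arctan(50/500) ≈ 5.71°
pole at origin: |s| = 50, ∠ = 90.00° (in denominator)
|H| = 50 · 50.16 / 25124 ≈ 0.099825
Gain = 20 log₁₀(0.099825) ≈ -20.02 dB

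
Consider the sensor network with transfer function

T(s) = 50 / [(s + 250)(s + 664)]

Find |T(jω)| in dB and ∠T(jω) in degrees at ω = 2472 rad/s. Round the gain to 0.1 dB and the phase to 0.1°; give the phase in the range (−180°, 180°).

-102.1 dB, -159.2°

At s = jω = j2472:
pole (s+250): 250 + j2472 → |·| = √(250²+2472²) = √6173284 ≈ 2484.6, ∠ = arctan(2472/250) ≈ 84.23°
pole (s+664): 664 + j2472 → |·| = √(664²+2472²) = √6551680 ≈ 2559.6, ∠ = arctan(2472/664) ≈ 74.96°
|T| = 50 / 6.3596e+06 ≈ 7.8621e-06
Gain = 20 log₁₀(7.8621e-06) ≈ -102.09 dB
∠T = 0.00° − 159.19° = -159.19°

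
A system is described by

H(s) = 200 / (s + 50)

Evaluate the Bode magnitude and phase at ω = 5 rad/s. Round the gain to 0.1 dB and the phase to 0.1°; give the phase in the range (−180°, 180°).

12.0 dB, -5.7°

Substitute s = j5:
Numerator: 200 = 200 + j0
Denominator: (j5) + 50 = 50 + j5
|N| = √(200² + 0²) ≈ 200, ∠N ≈ 0.00°
|D| = √(50² + 5²) ≈ 50.249, ∠D ≈ 5.71°
|H| = 200 / 50.249 ≈ 3.9802
Gain = 20 log₁₀(3.9802) ≈ 12.00 dB
∠H = 0.00° − 5.71° = -5.71°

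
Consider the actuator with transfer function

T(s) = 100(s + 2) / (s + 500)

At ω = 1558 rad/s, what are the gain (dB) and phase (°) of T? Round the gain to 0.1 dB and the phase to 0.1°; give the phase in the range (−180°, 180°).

39.6 dB, 17.7°

At s = jω = j1558:
zero (s+2): 2 + j1558 → |·| = √(2²+1558²) = √2427368 ≈ 1558, ∠ = arctan(1558/2) ≈ 89.93°
pole (s+500): 500 + j1558 → |·| = √(500²+1558²) = √2677364 ≈ 1636.3, ∠ = arctan(1558/500) ≈ 72.21°
|T| = 100 · 1558 / 1636.3 ≈ 95.215
Gain = 20 log₁₀(95.215) ≈ 39.57 dB
∠T = 89.93° − 72.21° = 17.72°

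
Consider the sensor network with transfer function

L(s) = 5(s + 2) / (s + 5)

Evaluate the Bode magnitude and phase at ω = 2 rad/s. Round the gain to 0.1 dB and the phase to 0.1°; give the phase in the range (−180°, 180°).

8.4 dB, 23.2°

At s = jω = j2:
zero (s+2): 2 + j2 → |·| = √(2²+2²) = √8 ≈ 2.8284, ∠ = arctan(2/2) ≈ 45.00°
pole (s+5): 5 + j2 → |·| = √(5²+2²) = √29 ≈ 5.3852, ∠ = arctan(2/5) ≈ 21.80°
|L| = 5 · 2.8284 / 5.3852 ≈ 2.6261
Gain = 20 log₁₀(2.6261) ≈ 8.39 dB
∠L = 45.00° − 21.80° = 23.20°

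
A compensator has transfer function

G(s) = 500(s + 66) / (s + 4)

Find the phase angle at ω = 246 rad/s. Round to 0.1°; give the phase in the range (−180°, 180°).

-14.1°

At s = jω = j246:
zero (s+66): 66 + j246 → |·| = √(66²+246²) = √64872 ≈ 254.7, ∠ = arctan(246/66) ≈ 74.98°
pole (s+4): 4 + j246 → |·| = √(4²+246²) = √60532 ≈ 246.03, ∠ = arctan(246/4) ≈ 89.07°
∠G = 74.98° − 89.07° = -14.09°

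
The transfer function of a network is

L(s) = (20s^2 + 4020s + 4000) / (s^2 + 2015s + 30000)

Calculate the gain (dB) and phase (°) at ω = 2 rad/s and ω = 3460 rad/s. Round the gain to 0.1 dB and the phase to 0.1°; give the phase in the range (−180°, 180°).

Substitute s = j2:
Numerator: 20(j2)^2 + 4020(j2) + 4000 = 3920 + j8040
Denominator: (j2)^2 + 2015(j2) + 30000 = 29996 + j4030
|N| = √(3920² + 8040²) ≈ 8944.7, ∠N ≈ 64.01°
|D| = √(29996² + 4030²) ≈ 30266, ∠D ≈ 7.65°
|L| = 8944.7 / 30266 ≈ 0.29554
Gain = 20 log₁₀(0.29554) ≈ -10.59 dB
∠L = 64.01° − 7.65° = 56.36°

Substitute s = j3460:
Numerator: 20(j3460)^2 + 4020(j3460) + 4000 = -239428000 + j13909200
Denominator: (j3460)^2 + 2015(j3460) + 30000 = -11941600 + j6971900
|N| = √(239428000² + 13909200²) ≈ 2.3983e+08, ∠N ≈ 176.68°
|D| = √(11941600² + 6971900²) ≈ 1.3828e+07, ∠D ≈ 149.72°
|L| = 2.3983e+08 / 1.3828e+07 ≈ 17.344
Gain = 20 log₁₀(17.344) ≈ 24.78 dB
∠L = 176.68° − 149.72° = 26.96°

ω = 2: -10.6 dB, 56.4°; ω = 3460: 24.8 dB, 27.0°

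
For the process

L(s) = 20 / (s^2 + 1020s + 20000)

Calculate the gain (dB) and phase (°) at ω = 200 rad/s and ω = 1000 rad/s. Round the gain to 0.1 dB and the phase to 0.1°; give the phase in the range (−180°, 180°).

Substitute s = j200:
Numerator: 20 = 20 + j0
Denominator: (j200)^2 + 1020(j200) + 20000 = -20000 + j204000
|N| = √(20² + 0²) ≈ 20, ∠N ≈ 0.00°
|D| = √(20000² + 204000²) ≈ 2.0498e+05, ∠D ≈ 95.60°
|L| = 20 / 2.0498e+05 ≈ 9.757e-05
Gain = 20 log₁₀(9.757e-05) ≈ -80.21 dB
∠L = 0.00° − 95.60° = -95.60°

Substitute s = j1000:
Numerator: 20 = 20 + j0
Denominator: (j1000)^2 + 1020(j1000) + 20000 = -980000 + j1020000
|N| = √(20² + 0²) ≈ 20, ∠N ≈ 0.00°
|D| = √(980000² + 1020000²) ≈ 1.4145e+06, ∠D ≈ 133.85°
|L| = 20 / 1.4145e+06 ≈ 1.4139e-05
Gain = 20 log₁₀(1.4139e-05) ≈ -96.99 dB
∠L = 0.00° − 133.85° = -133.85°

ω = 200: -80.2 dB, -95.6°; ω = 1000: -97.0 dB, -133.9°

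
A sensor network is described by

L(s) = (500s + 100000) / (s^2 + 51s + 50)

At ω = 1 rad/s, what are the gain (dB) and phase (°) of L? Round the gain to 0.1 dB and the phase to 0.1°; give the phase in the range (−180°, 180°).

63.0 dB, -45.9°

Substitute s = j1:
Numerator: 500(j1) + 100000 = 100000 + j500
Denominator: (j1)^2 + 51(j1) + 50 = 49 + j51
|N| = √(100000² + 500²) ≈ 1e+05, ∠N ≈ 0.29°
|D| = √(49² + 51²) ≈ 70.725, ∠D ≈ 46.15°
|L| = 1e+05 / 70.725 ≈ 1413.9
Gain = 20 log₁₀(1413.9) ≈ 63.01 dB
∠L = 0.29° − 46.15° = -45.86°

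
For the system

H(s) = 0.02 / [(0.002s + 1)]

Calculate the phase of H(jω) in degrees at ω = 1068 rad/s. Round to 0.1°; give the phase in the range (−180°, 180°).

-64.9°

At ω = 1068 rad/s:
pole (1 + j1068·0.002) = 1 + j2.136 → |·| ≈ 2.3585, ∠ ≈ 64.91°
∠H = (0°) − (64.91°) = -64.91°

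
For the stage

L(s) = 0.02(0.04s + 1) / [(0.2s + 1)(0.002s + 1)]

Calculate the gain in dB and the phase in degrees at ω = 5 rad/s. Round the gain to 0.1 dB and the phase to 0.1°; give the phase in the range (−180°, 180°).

-36.8 dB, -34.3°

At ω = 5 rad/s:
zero (1 + j5·0.04) = 1 + j0.2 → |·| ≈ 1.0198, ∠ ≈ 11.31°
pole (1 + j5·0.2) = 1 + j1 → |·| ≈ 1.4142, ∠ ≈ 45.00°
pole (1 + j5·0.002) = 1 + j0.01 → |·| ≈ 1, ∠ ≈ 0.57°
|L| = 0.02 · 1.0198 / (1.4142 · 1) ≈ 0.014422
Gain = 20 log₁₀(0.014422) ≈ -36.82 dB
∠L = (11.31°) − (45.00° + 0.57°) = -34.26°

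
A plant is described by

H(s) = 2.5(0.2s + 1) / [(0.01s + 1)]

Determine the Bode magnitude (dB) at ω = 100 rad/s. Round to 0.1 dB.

At ω = 100 rad/s:
zero (1 + j100·0.2) = 1 + j20 → |·| ≈ 20.025, ∠ ≈ 87.14°
pole (1 + j100·0.01) = 1 + j1 → |·| ≈ 1.4142, ∠ ≈ 45.00°
|H| = 2.5 · 20.025 / (1.4142) ≈ 35.4
Gain = 20 log₁₀(35.4) ≈ 30.98 dB

31.0 dB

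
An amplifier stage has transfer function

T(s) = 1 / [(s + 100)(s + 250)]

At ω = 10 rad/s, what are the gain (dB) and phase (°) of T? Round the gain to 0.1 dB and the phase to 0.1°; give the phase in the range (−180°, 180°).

-88.0 dB, -8.0°

At s = jω = j10:
pole (s+100): 100 + j10 → |·| = √(100²+10²) = √10100 ≈ 100.5, ∠ = arctan(10/100) ≈ 5.71°
pole (s+250): 250 + j10 → |·| = √(250²+10²) = √62600 ≈ 250.2, ∠ = arctan(10/250) ≈ 2.29°
|T| = 1 / 25145 ≈ 3.9769e-05
Gain = 20 log₁₀(3.9769e-05) ≈ -88.01 dB
∠T = 0.00° − 8.00° = -8.00°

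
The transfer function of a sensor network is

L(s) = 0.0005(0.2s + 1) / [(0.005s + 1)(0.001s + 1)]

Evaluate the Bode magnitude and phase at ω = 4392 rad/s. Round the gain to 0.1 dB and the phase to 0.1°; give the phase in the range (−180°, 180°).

At ω = 4392 rad/s:
zero (1 + j4392·0.2) = 1 + j878.4 → |·| ≈ 878.4, ∠ ≈ 89.93°
pole (1 + j4392·0.005) = 1 + j21.96 → |·| ≈ 21.983, ∠ ≈ 87.39°
pole (1 + j4392·0.001) = 1 + j4.392 → |·| ≈ 4.5044, ∠ ≈ 77.17°
|L| = 0.0005 · 878.4 / (21.983 · 4.5044) ≈ 0.0044355
Gain = 20 log₁₀(0.0044355) ≈ -47.06 dB
∠L = (89.93°) − (87.39° + 77.17°) = -74.63°

-47.1 dB, -74.6°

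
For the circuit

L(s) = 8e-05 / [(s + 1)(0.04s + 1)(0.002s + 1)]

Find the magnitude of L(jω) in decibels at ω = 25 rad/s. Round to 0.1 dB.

-112.9 dB

At ω = 25 rad/s:
pole (1 + j25·1) = 1 + j25 → |·| ≈ 25.02, ∠ ≈ 87.71°
pole (1 + j25·0.04) = 1 + j1 → |·| ≈ 1.4142, ∠ ≈ 45.00°
pole (1 + j25·0.002) = 1 + j0.05 → |·| ≈ 1.0012, ∠ ≈ 2.86°
|L| = 8e-05 · 1 / (25.02 · 1.4142 · 1.0012) ≈ 2.2582e-06
Gain = 20 log₁₀(2.2582e-06) ≈ -112.92 dB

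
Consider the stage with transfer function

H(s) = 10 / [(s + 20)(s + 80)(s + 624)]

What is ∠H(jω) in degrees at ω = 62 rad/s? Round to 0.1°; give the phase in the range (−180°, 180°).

-115.6°

At s = jω = j62:
pole (s+20): 20 + j62 → |·| = √(20²+62²) = √4244 ≈ 65.146, ∠ = arctan(62/20) ≈ 72.12°
pole (s+80): 80 + j62 → |·| = √(80²+62²) = √10244 ≈ 101.21, ∠ = arctan(62/80) ≈ 37.78°
pole (s+624): 624 + j62 → |·| = √(624²+62²) = √393220 ≈ 627.07, ∠ = arctan(62/624) ≈ 5.67°
∠H = 0.00° − 115.57° = -115.57°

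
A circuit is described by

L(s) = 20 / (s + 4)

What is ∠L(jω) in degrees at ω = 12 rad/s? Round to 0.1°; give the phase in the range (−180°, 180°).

At s = jω = j12:
pole (s+4): 4 + j12 → |·| = √(4²+12²) = √160 ≈ 12.649, ∠ = arctan(12/4) ≈ 71.57°
∠L = 0.00° − 71.57° = -71.57°

-71.6°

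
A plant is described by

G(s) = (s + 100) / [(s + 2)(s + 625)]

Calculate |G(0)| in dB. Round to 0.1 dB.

-21.9 dB

G(0) = 1·100 / (2·625) = 0.08
20 log₁₀(0.08) ≈ -21.94 dB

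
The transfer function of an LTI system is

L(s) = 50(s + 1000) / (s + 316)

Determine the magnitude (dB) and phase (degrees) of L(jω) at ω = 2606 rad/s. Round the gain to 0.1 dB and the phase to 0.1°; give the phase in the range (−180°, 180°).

At s = jω = j2606:
zero (s+1000): 1000 + j2606 → |·| = √(1000²+2606²) = √7791236 ≈ 2791.3, ∠ = arctan(2606/1000) ≈ 69.01°
pole (s+316): 316 + j2606 → |·| = √(316²+2606²) = √6891092 ≈ 2625.1, ∠ = arctan(2606/316) ≈ 83.09°
|L| = 50 · 2791.3 / 2625.1 ≈ 53.166
Gain = 20 log₁₀(53.166) ≈ 34.51 dB
∠L = 69.01° − 83.09° = -14.08°

34.5 dB, -14.1°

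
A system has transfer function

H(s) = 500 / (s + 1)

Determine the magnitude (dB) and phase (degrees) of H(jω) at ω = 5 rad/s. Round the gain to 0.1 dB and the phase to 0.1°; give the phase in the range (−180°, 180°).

39.8 dB, -78.7°

Substitute s = j5:
Numerator: 500 = 500 + j0
Denominator: (j5) + 1 = 1 + j5
|N| = √(500² + 0²) ≈ 500, ∠N ≈ 0.00°
|D| = √(1² + 5²) ≈ 5.099, ∠D ≈ 78.69°
|H| = 500 / 5.099 ≈ 98.058
Gain = 20 log₁₀(98.058) ≈ 39.83 dB
∠H = 0.00° − 78.69° = -78.69°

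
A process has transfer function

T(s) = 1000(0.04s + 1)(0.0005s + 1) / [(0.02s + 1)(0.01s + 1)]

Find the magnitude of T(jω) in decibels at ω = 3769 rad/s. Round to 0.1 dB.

At ω = 3769 rad/s:
zero (1 + j3769·0.04) = 1 + j150.76 → |·| ≈ 150.76, ∠ ≈ 89.62°
zero (1 + j3769·0.0005) = 1 + j1.8845 → |·| ≈ 2.1334, ∠ ≈ 62.05°
pole (1 + j3769·0.02) = 1 + j75.38 → |·| ≈ 75.387, ∠ ≈ 89.24°
pole (1 + j3769·0.01) = 1 + j37.69 → |·| ≈ 37.703, ∠ ≈ 88.48°
|T| = 1000 · 150.76 · 2.1334 / (75.387 · 37.703) ≈ 113.16
Gain = 20 log₁₀(113.16) ≈ 41.07 dB

41.1 dB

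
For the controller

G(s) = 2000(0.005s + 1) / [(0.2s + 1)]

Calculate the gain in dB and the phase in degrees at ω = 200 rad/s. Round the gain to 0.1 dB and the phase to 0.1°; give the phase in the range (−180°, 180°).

At ω = 200 rad/s:
zero (1 + j200·0.005) = 1 + j1 → |·| ≈ 1.4142, ∠ ≈ 45.00°
pole (1 + j200·0.2) = 1 + j40 → |·| ≈ 40.012, ∠ ≈ 88.57°
|G| = 2000 · 1.4142 / (40.012) ≈ 70.689
Gain = 20 log₁₀(70.689) ≈ 36.99 dB
∠G = (45.00°) − (88.57°) = -43.57°

37.0 dB, -43.6°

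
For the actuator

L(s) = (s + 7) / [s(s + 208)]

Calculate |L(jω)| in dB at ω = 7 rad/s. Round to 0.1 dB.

At s = jω = j7:
zero (s+7): 7 + j7 → |·| = √(7²+7²) = √98 ≈ 9.8995, ∠ = arctan(7/7) ≈ 45.00°
pole (s+208): 208 + j7 → |·| = √(208²+7²) = √43313 ≈ 208.12, ∠ = arctan(7/208) ≈ 1.93°
pole at origin: |s| = 7, ∠ = 90.00° (in denominator)
|L| = 1 · 9.8995 / 1456.8 ≈ 0.0067954
Gain = 20 log₁₀(0.0067954) ≈ -43.36 dB

-43.4 dB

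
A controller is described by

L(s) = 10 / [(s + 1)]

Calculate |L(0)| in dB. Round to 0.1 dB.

L(0) = 10 · 1 / 1 = 10
20 log₁₀(10) ≈ 20.00 dB

20.0 dB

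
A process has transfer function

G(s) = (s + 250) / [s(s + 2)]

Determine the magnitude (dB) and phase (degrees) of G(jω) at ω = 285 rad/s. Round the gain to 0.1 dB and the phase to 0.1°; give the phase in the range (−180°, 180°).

-46.6 dB, -130.9°

At s = jω = j285:
zero (s+250): 250 + j285 → |·| = √(250²+285²) = √143725 ≈ 379.11, ∠ = arctan(285/250) ≈ 48.74°
pole (s+2): 2 + j285 → |·| = √(2²+285²) = √81229 ≈ 285.01, ∠ = arctan(285/2) ≈ 89.60°
pole at origin: |s| = 285, ∠ = 90.00° (in denominator)
|G| = 1 · 379.11 / 81228 ≈ 0.0046672
Gain = 20 log₁₀(0.0046672) ≈ -46.62 dB
∠G = 48.74° − 179.60° = -130.86°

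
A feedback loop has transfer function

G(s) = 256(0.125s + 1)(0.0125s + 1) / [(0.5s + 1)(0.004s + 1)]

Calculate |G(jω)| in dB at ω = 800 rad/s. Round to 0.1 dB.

45.7 dB

At ω = 800 rad/s:
zero (1 + j800·0.125) = 1 + j100 → |·| ≈ 100, ∠ ≈ 89.43°
zero (1 + j800·0.0125) = 1 + j10 → |·| ≈ 10.05, ∠ ≈ 84.29°
pole (1 + j800·0.5) = 1 + j400 → |·| ≈ 400, ∠ ≈ 89.86°
pole (1 + j800·0.004) = 1 + j3.2 → |·| ≈ 3.3526, ∠ ≈ 72.65°
|G| = 256 · 100 · 10.05 / (400 · 3.3526) ≈ 191.85
Gain = 20 log₁₀(191.85) ≈ 45.66 dB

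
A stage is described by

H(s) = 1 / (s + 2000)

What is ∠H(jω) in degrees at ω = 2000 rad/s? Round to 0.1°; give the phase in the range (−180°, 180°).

-45.0°

Substitute s = j2000:
Numerator: 1 = 1 + j0
Denominator: (j2000) + 2000 = 2000 + j2000
|N| = √(1² + 0²) ≈ 1, ∠N ≈ 0.00°
|D| = √(2000² + 2000²) ≈ 2828.4, ∠D ≈ 45.00°
∠H = 0.00° − 45.00° = -45.00°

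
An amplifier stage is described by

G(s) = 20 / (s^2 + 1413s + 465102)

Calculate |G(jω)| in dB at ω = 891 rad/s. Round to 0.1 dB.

Substitute s = j891:
Numerator: 20 = 20 + j0
Denominator: (j891)^2 + 1413(j891) + 465102 = -328779 + j1258983
|N| = √(20² + 0²) ≈ 20, ∠N ≈ 0.00°
|D| = √(328779² + 1258983²) ≈ 1.3012e+06, ∠D ≈ 104.64°
|G| = 20 / 1.3012e+06 ≈ 1.537e-05
Gain = 20 log₁₀(1.537e-05) ≈ -96.27 dB

-96.3 dB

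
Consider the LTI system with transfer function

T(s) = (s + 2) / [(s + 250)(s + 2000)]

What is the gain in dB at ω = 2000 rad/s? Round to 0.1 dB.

-69.1 dB

At s = jω = j2000:
zero (s+2): 2 + j2000 → |·| = √(2²+2000²) = √4000004 ≈ 2000, ∠ = arctan(2000/2) ≈ 89.94°
pole (s+250): 250 + j2000 → |·| = √(250²+2000²) = √4062500 ≈ 2015.6, ∠ = arctan(2000/250) ≈ 82.87°
pole (s+2000): 2000 + j2000 → |·| = √(2000²+2000²) = √8000000 ≈ 2828.4, ∠ = arctan(2000/2000) ≈ 45.00°
|T| = 1 · 2000 / 5.7009e+06 ≈ 0.00035082
Gain = 20 log₁₀(0.00035082) ≈ -69.10 dB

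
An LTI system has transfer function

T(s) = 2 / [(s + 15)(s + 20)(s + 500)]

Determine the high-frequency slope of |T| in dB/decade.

Each pole contributes −20 dB/decade at high frequency; each zero contributes +20 dB/decade.
Net: 0 zero(s) − 3 pole(s) → -60 dB/decade.

-60 dB/decade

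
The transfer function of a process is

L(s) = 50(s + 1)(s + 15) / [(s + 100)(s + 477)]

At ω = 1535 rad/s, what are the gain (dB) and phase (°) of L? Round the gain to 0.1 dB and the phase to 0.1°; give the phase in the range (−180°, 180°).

33.6 dB, 20.4°

At s = jω = j1535:
zero (s+1): 1 + j1535 → |·| = √(1²+1535²) = √2356226 ≈ 1535, ∠ = arctan(1535/1) ≈ 89.96°
zero (s+15): 15 + j1535 → |·| = √(15²+1535²) = √2356450 ≈ 1535.1, ∠ = arctan(1535/15) ≈ 89.44°
pole (s+100): 100 + j1535 → |·| = √(100²+1535²) = √2366225 ≈ 1538.3, ∠ = arctan(1535/100) ≈ 86.27°
pole (s+477): 477 + j1535 → |·| = √(477²+1535²) = √2583754 ≈ 1607.4, ∠ = arctan(1535/477) ≈ 72.74°
|L| = 50 · 2.3564e+06 / 2.4727e+06 ≈ 47.648
Gain = 20 log₁₀(47.648) ≈ 33.56 dB
∠L = 179.40° − 159.01° = 20.39°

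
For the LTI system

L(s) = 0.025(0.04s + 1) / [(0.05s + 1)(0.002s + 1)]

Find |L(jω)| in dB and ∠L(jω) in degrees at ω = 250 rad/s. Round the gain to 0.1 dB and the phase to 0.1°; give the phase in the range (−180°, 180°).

At ω = 250 rad/s:
zero (1 + j250·0.04) = 1 + j10 → |·| ≈ 10.05, ∠ ≈ 84.29°
pole (1 + j250·0.05) = 1 + j12.5 → |·| ≈ 12.54, ∠ ≈ 85.43°
pole (1 + j250·0.002) = 1 + j0.5 → |·| ≈ 1.118, ∠ ≈ 26.57°
|L| = 0.025 · 10.05 / (12.54 · 1.118) ≈ 0.017921
Gain = 20 log₁₀(0.017921) ≈ -34.93 dB
∠L = (84.29°) − (85.43° + 26.57°) = -27.71°

-34.9 dB, -27.7°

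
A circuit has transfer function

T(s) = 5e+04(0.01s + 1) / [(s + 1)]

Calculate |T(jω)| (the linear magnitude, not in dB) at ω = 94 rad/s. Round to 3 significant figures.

730

At ω = 94 rad/s:
zero (1 + j94·0.01) = 1 + j0.94 → |·| ≈ 1.3724, ∠ ≈ 43.23°
pole (1 + j94·1) = 1 + j94 → |·| ≈ 94.005, ∠ ≈ 89.39°
|T| = 5e+04 · 1.3724 / (94.005) ≈ 729.96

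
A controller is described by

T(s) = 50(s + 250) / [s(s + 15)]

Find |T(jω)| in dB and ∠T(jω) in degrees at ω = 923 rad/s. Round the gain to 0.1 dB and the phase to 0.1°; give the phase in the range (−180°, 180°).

At s = jω = j923:
zero (s+250): 250 + j923 → |·| = √(250²+923²) = √914429 ≈ 956.26, ∠ = arctan(923/250) ≈ 74.84°
pole (s+15): 15 + j923 → |·| = √(15²+923²) = √852154 ≈ 923.12, ∠ = arctan(923/15) ≈ 89.07°
pole at origin: |s| = 923, ∠ = 90.00° (in denominator)
|T| = 50 · 956.26 / 8.5204e+05 ≈ 0.056116
Gain = 20 log₁₀(0.056116) ≈ -25.02 dB
∠T = 74.84° − 179.07° = -104.23°

-25.0 dB, -104.2°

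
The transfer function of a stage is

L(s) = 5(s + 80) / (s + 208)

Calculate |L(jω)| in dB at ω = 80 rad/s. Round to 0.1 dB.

8.1 dB

At s = jω = j80:
zero (s+80): 80 + j80 → |·| = √(80²+80²) = √12800 ≈ 113.14, ∠ = arctan(80/80) ≈ 45.00°
pole (s+208): 208 + j80 → |·| = √(208²+80²) = √49664 ≈ 222.85, ∠ = arctan(80/208) ≈ 21.04°
|L| = 5 · 113.14 / 222.85 ≈ 2.5385
Gain = 20 log₁₀(2.5385) ≈ 8.09 dB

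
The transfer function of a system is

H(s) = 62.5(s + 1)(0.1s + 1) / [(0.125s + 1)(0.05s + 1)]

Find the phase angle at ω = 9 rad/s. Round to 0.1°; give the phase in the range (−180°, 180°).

At ω = 9 rad/s:
zero (1 + j9·1) = 1 + j9 → |·| ≈ 9.0554, ∠ ≈ 83.66°
zero (1 + j9·0.1) = 1 + j0.9 → |·| ≈ 1.3454, ∠ ≈ 41.99°
pole (1 + j9·0.125) = 1 + j1.125 → |·| ≈ 1.5052, ∠ ≈ 48.37°
pole (1 + j9·0.05) = 1 + j0.45 → |·| ≈ 1.0966, ∠ ≈ 24.23°
∠H = (83.66° + 41.99°) − (48.37° + 24.23°) = 53.05°

53.1°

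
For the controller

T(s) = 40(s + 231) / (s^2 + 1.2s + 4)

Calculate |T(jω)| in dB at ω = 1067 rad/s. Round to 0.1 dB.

At s = jω = j1067:
zero (s+231): 231 + j1067 → |·| = √(231²+1067²) = √1191850 ≈ 1091.7, ∠ = arctan(1067/231) ≈ 77.78°
quadratic: (j1067)² + 1.2·j1067 + 4 = -1138485 + j1280.4 → |·| ≈ 1.1385e+06, ∠ ≈ 179.94°
|T| = 40 · 1091.7 / 1.1385e+06 ≈ 0.038356
Gain = 20 log₁₀(0.038356) ≈ -28.32 dB

-28.3 dB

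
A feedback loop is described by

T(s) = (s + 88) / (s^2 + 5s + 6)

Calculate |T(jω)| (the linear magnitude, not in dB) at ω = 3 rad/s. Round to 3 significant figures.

5.76

Substitute s = j3:
Numerator: (j3) + 88 = 88 + j3
Denominator: (j3)^2 + 5(j3) + 6 = -3 + j15
|N| = √(88² + 3²) ≈ 88.051, ∠N ≈ 1.95°
|D| = √(3² + 15²) ≈ 15.297, ∠D ≈ 101.31°
|T| = 88.051 / 15.297 ≈ 5.7561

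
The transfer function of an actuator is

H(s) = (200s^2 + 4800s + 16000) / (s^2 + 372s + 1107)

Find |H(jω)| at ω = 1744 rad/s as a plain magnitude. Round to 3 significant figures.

Substitute s = j1744:
Numerator: 200(j1744)^2 + 4800(j1744) + 16000 = -608291200 + j8371200
Denominator: (j1744)^2 + 372(j1744) + 1107 = -3040429 + j648768
|N| = √(608291200² + 8371200²) ≈ 6.0835e+08, ∠N ≈ 179.21°
|D| = √(3040429² + 648768²) ≈ 3.1089e+06, ∠D ≈ 167.95°
|H| = 6.0835e+08 / 3.1089e+06 ≈ 195.68

196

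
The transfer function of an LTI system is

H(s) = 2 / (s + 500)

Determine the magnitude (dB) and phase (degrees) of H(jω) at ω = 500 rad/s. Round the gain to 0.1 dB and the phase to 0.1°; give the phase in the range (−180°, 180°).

At s = jω = j500:
pole (s+500): 500 + j500 → |·| = √(500²+500²) = √500000 ≈ 707.11, ∠ = arctan(500/500) ≈ 45.00°
|H| = 2 / 707.11 ≈ 0.0028284
Gain = 20 log₁₀(0.0028284) ≈ -50.97 dB
∠H = 0.00° − 45.00° = -45.00°

-51.0 dB, -45.0°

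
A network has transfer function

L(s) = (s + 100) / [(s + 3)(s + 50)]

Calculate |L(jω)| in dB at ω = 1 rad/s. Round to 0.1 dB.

At s = jω = j1:
zero (s+100): 100 + j1 → |·| = √(100²+1²) = √10001 ≈ 100, ∠ = arctan(1/100) ≈ 0.57°
pole (s+3): 3 + j1 → |·| = √(3²+1²) = √10 ≈ 3.1623, ∠ = arctan(1/3) ≈ 18.43°
pole (s+50): 50 + j1 → |·| = √(50²+1²) = √2501 ≈ 50.01, ∠ = arctan(1/50) ≈ 1.15°
|L| = 1 · 100 / 158.15 ≈ 0.63231
Gain = 20 log₁₀(0.63231) ≈ -3.98 dB

-4.0 dB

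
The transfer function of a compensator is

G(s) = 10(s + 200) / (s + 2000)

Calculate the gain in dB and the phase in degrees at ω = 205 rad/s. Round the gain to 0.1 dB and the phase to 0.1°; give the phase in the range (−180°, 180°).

3.1 dB, 39.9°

At s = jω = j205:
zero (s+200): 200 + j205 → |·| = √(200²+205²) = √82025 ≈ 286.4, ∠ = arctan(205/200) ≈ 45.71°
pole (s+2000): 2000 + j205 → |·| = √(2000²+205²) = √4042025 ≈ 2010.5, ∠ = arctan(205/2000) ≈ 5.85°
|G| = 10 · 286.4 / 2010.5 ≈ 1.4245
Gain = 20 log₁₀(1.4245) ≈ 3.07 dB
∠G = 45.71° − 5.85° = 39.86°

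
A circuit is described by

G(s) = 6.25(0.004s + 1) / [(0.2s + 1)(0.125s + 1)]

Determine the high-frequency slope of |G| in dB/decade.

-20 dB/decade

Each pole contributes −20 dB/decade at high frequency; each zero contributes +20 dB/decade.
Net: 1 zero(s) − 2 pole(s) → -20 dB/decade.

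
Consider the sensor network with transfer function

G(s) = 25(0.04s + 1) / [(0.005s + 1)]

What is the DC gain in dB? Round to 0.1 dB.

28.0 dB

G(0) = 25 · 1 / 1 = 25
20 log₁₀(25) ≈ 27.96 dB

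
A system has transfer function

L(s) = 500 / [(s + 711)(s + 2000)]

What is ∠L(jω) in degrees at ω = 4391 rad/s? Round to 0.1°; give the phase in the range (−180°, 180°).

At s = jω = j4391:
pole (s+711): 711 + j4391 → |·| = √(711²+4391²) = √19786402 ≈ 4448.2, ∠ = arctan(4391/711) ≈ 80.80°
pole (s+2000): 2000 + j4391 → |·| = √(2000²+4391²) = √23280881 ≈ 4825, ∠ = arctan(4391/2000) ≈ 65.51°
∠L = 0.00° − 146.31° = -146.31°

-146.3°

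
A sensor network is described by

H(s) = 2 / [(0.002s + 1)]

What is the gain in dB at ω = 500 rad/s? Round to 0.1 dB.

3.0 dB

At ω = 500 rad/s:
pole (1 + j500·0.002) = 1 + j1 → |·| ≈ 1.4142, ∠ ≈ 45.00°
|H| = 2 · 1 / (1.4142) ≈ 1.4142
Gain = 20 log₁₀(1.4142) ≈ 3.01 dB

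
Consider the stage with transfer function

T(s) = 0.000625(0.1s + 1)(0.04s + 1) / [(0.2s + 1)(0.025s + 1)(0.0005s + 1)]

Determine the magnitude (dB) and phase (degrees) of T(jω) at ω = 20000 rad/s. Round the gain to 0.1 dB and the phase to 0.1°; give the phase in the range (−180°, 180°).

At ω = 20000 rad/s:
zero (1 + j20000·0.1) = 1 + j2000 → |·| ≈ 2000, ∠ ≈ 89.97°
zero (1 + j20000·0.04) = 1 + j800 → |·| ≈ 800, ∠ ≈ 89.93°
pole (1 + j20000·0.2) = 1 + j4000 → |·| ≈ 4000, ∠ ≈ 89.99°
pole (1 + j20000·0.025) = 1 + j500 → |·| ≈ 500, ∠ ≈ 89.89°
pole (1 + j20000·0.0005) = 1 + j10 → |·| ≈ 10.05, ∠ ≈ 84.29°
|T| = 0.000625 · 2000 · 800 / (4000 · 500 · 10.05) ≈ 4.9751e-05
Gain = 20 log₁₀(4.9751e-05) ≈ -86.06 dB
∠T = (89.97° + 89.93°) − (89.99° + 89.89° + 84.29°) = -84.27°

-86.1 dB, -84.3°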